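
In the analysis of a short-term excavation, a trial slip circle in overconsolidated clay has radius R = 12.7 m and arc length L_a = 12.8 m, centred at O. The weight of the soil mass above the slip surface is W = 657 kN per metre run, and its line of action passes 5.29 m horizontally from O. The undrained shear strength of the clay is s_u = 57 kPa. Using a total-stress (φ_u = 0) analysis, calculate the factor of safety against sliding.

FS = 2.67

Taking moments about the centre O, the resisting moment is provided by the undrained shear strength acting along the arc:
M_R = s_u·L_a·R = 57·12.80·12.7 = 9265.9 kN·m/m
M_D = W·d = 657·5.29 = 3475.5 kN·m/m
FS = M_R / M_D = 9265.9 / 3475.5 = 2.666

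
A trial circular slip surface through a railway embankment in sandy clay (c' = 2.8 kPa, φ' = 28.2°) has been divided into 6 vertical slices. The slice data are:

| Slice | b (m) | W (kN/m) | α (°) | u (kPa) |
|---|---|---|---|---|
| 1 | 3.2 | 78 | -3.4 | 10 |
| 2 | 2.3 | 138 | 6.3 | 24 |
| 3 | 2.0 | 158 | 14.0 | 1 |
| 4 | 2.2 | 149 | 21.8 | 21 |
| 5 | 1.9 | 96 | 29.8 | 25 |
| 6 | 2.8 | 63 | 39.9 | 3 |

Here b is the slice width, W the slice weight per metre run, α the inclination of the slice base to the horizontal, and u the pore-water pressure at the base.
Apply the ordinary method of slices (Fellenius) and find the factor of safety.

Ordinary method of slices: FS = Σ[c'·Δl_i + (W_i cosα_i − u_i·Δl_i)·tanφ'] / Σ W_i sinα_i, with Δl_i = b_i / cosα_i.
Slice 1: Δl = 3.2/cos(-3.4°) = 3.206 m; N'_1 = 78·cos(-3.4°) − 10·3.206 = 45.8; c'Δl = 8.98; W sinα = -4.6
Slice 2: Δl = 2.3/cos6.3° = 2.314 m; N'_2 = 138·cos6.3° − 24·2.314 = 81.6; c'Δl = 6.48; W sinα = 15.1
Slice 3: Δl = 2.0/cos14.0° = 2.061 m; N'_3 = 158·cos14.0° − 1·2.061 = 151.2; c'Δl = 5.77; W sinα = 38.2
Slice 4: Δl = 2.2/cos21.8° = 2.369 m; N'_4 = 149·cos21.8° − 21·2.369 = 88.6; c'Δl = 6.63; W sinα = 55.3
Slice 5: Δl = 1.9/cos29.8° = 2.190 m; N'_5 = 96·cos29.8° − 25·2.190 = 28.6; c'Δl = 6.13; W sinα = 47.7
Slice 6: Δl = 2.8/cos39.9° = 3.650 m; N'_6 = 63·cos39.9° − 3·3.650 = 37.4; c'Δl = 10.22; W sinα = 40.4
Σc'Δl = 44.2 kN/m; ΣN' = 433.2 kN/m; ΣW sinα = 192.2 kN/m
Resisting = 44.2 + 433.2·tan28.2° = 44.2 + 232.3 = 276.5 kN/m
FS = 276.5 / 192.2 = 1.439

FS = 1.44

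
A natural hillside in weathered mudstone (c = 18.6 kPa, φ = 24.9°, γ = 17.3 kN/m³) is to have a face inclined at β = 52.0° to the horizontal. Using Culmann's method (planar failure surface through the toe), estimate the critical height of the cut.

H_c = 28.00 m

Culmann's analysis gives the critical failure plane at α_cr = (β + φ)/2 = (52.0 + 24.9)/2 = 38.5°, and the critical height
H_c = (4c/γ) · sinβ cosφ / [1 − cos(β − φ)]
    = (4·18.6/17.3) · sin52.0°·cos24.9° / [1 − cos(27.1°)]
    = 4.301 · 0.7880·0.9070 / [1 − 0.8902]
    = 4.301 · 0.7148 / 0.1098
    = 28.00 m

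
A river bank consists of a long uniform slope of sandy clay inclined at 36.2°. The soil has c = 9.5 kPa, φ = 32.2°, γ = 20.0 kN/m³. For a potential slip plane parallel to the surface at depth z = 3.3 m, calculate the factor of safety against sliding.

FS = 1.16

For an infinite slope with a slip plane parallel to the surface (no pore pressure): FS = [c + γz cos²β tanφ] / [γz sinβ cosβ].
γz = 20.0·3.3 = 66.00 kN/m²
Numerator = 9.5 + 66.00·cos²36.2°·tan32.2° = 9.5 + 66.00·0.6512·0.6297 = 36.565 kPa
Denominator = 66.00·sin36.2°·cos36.2° = 66.00·0.5906·0.8070 = 31.455 kPa
FS = 36.565 / 31.455 = 1.162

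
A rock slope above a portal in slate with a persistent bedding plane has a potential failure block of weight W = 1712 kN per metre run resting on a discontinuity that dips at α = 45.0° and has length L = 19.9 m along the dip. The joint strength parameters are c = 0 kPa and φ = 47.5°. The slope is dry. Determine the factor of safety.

FS = 1.09

Resolving the block weight along and normal to the plane and applying the Mohr–Coulomb strength on the joint:
N' = W cosα = 1712·cos45.0° = 1210.6 kN/m
Driving force T = W sinα = 1712·sin45.0° = 1210.6 kN/m
Resisting force R = c·L + N'·tanφ = 0·19.9 + 1210.6·tan47.5° = 0.0 + 1321.1 = 1321.1 kN/m
FS = R / T = 1321.1 / 1210.6 = 1.091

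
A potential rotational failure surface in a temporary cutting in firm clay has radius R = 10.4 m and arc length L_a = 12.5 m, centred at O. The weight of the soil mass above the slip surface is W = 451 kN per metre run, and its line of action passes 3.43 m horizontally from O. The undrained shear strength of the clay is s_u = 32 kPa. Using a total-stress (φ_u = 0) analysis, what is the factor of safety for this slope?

FS = 2.69

Taking moments about the centre O, the resisting moment is provided by the undrained shear strength acting along the arc:
M_R = s_u·L_a·R = 32·12.50·10.4 = 4160.0 kN·m/m
M_D = W·d = 451·3.43 = 1546.9 kN·m/m
FS = M_R / M_D = 4160.0 / 1546.9 = 2.689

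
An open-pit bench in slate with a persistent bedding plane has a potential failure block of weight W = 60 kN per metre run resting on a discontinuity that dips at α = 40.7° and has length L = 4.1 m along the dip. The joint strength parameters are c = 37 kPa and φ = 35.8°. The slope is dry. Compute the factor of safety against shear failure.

FS = 4.72

Resolving the block weight along and normal to the plane and applying the Mohr–Coulomb strength on the joint:
N' = W cosα = 60·cos40.7° = 45.5 kN/m
Driving force T = W sinα = 60·sin40.7° = 39.1 kN/m
Resisting force R = c·L + N'·tanφ = 37·4.1 + 45.5·tan35.8° = 151.7 + 32.8 = 184.5 kN/m
FS = R / T = 184.5 / 39.1 = 4.716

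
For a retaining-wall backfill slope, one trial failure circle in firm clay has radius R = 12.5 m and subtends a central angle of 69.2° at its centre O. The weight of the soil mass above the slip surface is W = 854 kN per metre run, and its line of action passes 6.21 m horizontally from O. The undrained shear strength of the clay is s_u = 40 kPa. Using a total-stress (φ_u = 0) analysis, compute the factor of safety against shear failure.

Taking moments about the centre O, the resisting moment is provided by the undrained shear strength acting along the arc:
Arc length L_a = R·θ = 12.5·(69.2°·π/180) = 12.5·1.2078 = 15.10 m
M_R = s_u·L_a·R = 40·15.10·12.5 = 7548.5 kN·m/m
M_D = W·d = 854·6.21 = 5303.3 kN·m/m
FS = M_R / M_D = 7548.5 / 5303.3 = 1.423

FS = 1.42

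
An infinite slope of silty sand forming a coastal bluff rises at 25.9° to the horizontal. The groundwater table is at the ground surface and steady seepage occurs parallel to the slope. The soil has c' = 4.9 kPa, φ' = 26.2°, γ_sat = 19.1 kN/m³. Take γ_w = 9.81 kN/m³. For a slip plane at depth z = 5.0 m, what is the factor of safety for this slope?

With seepage parallel to the slope and the water table at the surface, the effective normal stress on the slip plane uses the buoyant unit weight γ' = γ_sat − γ_w while the driving shear stress uses γ_sat:
FS = [c' + γ' z cos²β tanφ'] / [γ_sat z sinβ cosβ]
γ' = 19.1 − 9.81 = 9.29 kN/m³
Numerator = 4.9 + 9.29·5.0·cos²25.9°·tan26.2° = 4.9 + 9.29·5.0·0.8092·0.4921 = 23.395 kPa
Denominator = 19.1·5.0·sin25.9°·cos25.9° = 19.1·5.0·0.4368·0.8996 = 37.525 kPa
FS = 23.395 / 37.525 = 0.623

FS = 0.62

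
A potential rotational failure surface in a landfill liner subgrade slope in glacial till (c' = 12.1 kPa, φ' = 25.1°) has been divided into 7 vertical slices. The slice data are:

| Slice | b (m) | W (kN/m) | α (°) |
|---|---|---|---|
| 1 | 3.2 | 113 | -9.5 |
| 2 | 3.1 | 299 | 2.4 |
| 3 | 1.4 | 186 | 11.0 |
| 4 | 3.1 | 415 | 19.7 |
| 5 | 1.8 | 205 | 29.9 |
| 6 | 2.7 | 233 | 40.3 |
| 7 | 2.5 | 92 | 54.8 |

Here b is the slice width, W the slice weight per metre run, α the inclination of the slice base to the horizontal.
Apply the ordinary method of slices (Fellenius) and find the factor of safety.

Ordinary method of slices: FS = Σ[c'·Δl_i + (W_i cosα_i)·tanφ'] / Σ W_i sinα_i, with Δl_i = b_i / cosα_i.
Slice 1: Δl = 3.2/cos(-9.5°) = 3.244 m; N'_1 = 113·cos(-9.5°) = 111.5; c'Δl = 39.26; W sinα = -18.7
Slice 2: Δl = 3.1/cos2.4° = 3.103 m; N'_2 = 299·cos2.4° = 298.7; c'Δl = 37.54; W sinα = 12.5
Slice 3: Δl = 1.4/cos11.0° = 1.426 m; N'_3 = 186·cos11.0° = 182.6; c'Δl = 17.26; W sinα = 35.5
Slice 4: Δl = 3.1/cos19.7° = 3.293 m; N'_4 = 415·cos19.7° = 390.7; c'Δl = 39.84; W sinα = 139.9
Slice 5: Δl = 1.8/cos29.9° = 2.076 m; N'_5 = 205·cos29.9° = 177.7; c'Δl = 25.12; W sinα = 102.2
Slice 6: Δl = 2.7/cos40.3° = 3.540 m; N'_6 = 233·cos40.3° = 177.7; c'Δl = 42.84; W sinα = 150.7
Slice 7: Δl = 2.5/cos54.8° = 4.337 m; N'_7 = 92·cos54.8° = 53.0; c'Δl = 52.48; W sinα = 75.2
Σc'Δl = 254.3 kN/m; ΣN' = 1391.9 kN/m; ΣW sinα = 497.3 kN/m
Resisting = 254.3 + 1391.9·tan25.1° = 254.3 + 652.0 = 906.4 kN/m
FS = 906.4 / 497.3 = 1.822

FS = 1.82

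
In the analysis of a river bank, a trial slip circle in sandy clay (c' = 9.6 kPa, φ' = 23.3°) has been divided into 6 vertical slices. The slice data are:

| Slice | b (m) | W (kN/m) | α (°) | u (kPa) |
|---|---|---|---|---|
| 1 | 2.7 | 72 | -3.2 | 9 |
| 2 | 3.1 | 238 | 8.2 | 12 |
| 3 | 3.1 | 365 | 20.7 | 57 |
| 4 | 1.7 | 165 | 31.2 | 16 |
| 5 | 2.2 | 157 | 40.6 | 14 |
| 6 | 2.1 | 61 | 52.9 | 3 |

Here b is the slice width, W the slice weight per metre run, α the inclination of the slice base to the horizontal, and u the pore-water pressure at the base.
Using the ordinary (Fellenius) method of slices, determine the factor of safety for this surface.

Ordinary method of slices: FS = Σ[c'·Δl_i + (W_i cosα_i − u_i·Δl_i)·tanφ'] / Σ W_i sinα_i, with Δl_i = b_i / cosα_i.
Slice 1: Δl = 2.7/cos(-3.2°) = 2.704 m; N'_1 = 72·cos(-3.2°) − 9·2.704 = 47.5; c'Δl = 25.96; W sinα = -4.0
Slice 2: Δl = 3.1/cos8.2° = 3.132 m; N'_2 = 238·cos8.2° − 12·3.132 = 198.0; c'Δl = 30.07; W sinα = 33.9
Slice 3: Δl = 3.1/cos20.7° = 3.314 m; N'_3 = 365·cos20.7° − 57·3.314 = 152.5; c'Δl = 31.81; W sinα = 129.0
Slice 4: Δl = 1.7/cos31.2° = 1.987 m; N'_4 = 165·cos31.2° − 16·1.987 = 109.3; c'Δl = 19.08; W sinα = 85.5
Slice 5: Δl = 2.2/cos40.6° = 2.898 m; N'_5 = 157·cos40.6° − 14·2.898 = 78.6; c'Δl = 27.82; W sinα = 102.2
Slice 6: Δl = 2.1/cos52.9° = 3.481 m; N'_6 = 61·cos52.9° − 3·3.481 = 26.4; c'Δl = 33.42; W sinα = 48.7
Σc'Δl = 168.2 kN/m; ΣN' = 612.4 kN/m; ΣW sinα = 395.2 kN/m
Resisting = 168.2 + 612.4·tan23.3° = 168.2 + 263.7 = 431.9 kN/m
FS = 431.9 / 395.2 = 1.093

FS = 1.09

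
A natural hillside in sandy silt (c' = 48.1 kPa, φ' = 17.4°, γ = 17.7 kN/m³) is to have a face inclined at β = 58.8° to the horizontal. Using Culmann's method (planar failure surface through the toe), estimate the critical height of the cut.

H_c = 35.51 m

Culmann's analysis gives the critical failure plane at α_cr = (β + φ')/2 = (58.8 + 17.4)/2 = 38.1°, and the critical height
H_c = (4c'/γ) · sinβ cosφ' / [1 − cos(β − φ')]
    = (4·48.1/17.7) · sin58.8°·cos17.4° / [1 − cos(41.4°)]
    = 10.870 · 0.8554·0.9542 / [1 − 0.7501]
    = 10.870 · 0.8162 / 0.2499
    = 35.51 m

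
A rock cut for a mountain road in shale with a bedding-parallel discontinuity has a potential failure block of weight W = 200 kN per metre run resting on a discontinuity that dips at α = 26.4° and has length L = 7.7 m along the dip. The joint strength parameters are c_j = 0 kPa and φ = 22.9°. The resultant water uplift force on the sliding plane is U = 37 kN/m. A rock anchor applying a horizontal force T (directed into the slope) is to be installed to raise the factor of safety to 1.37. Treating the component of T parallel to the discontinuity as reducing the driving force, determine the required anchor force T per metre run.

T = 44 kN/m

Resolving forces along and normal to the sliding plane, with the horizontal anchor force T adding T·sinα to the effective normal force and T·cosα acting up the plane against the driving force:
FS = [c_jL + (W cosα − U + T sinα) tanφ] / [W sinα − T cosα]
Without the anchor: N' = 142.1 kN/m, driving T_d = 88.9 kN/m, resisting R = 0·7.7 + 142.1·tan22.9° = 60.0 kN/m, FS = 0.68.
Setting FS = 1.37 and solving for T:
1.37·(88.9 − T cos26.4°) = 60.0 + T sin26.4°·tan22.9°
T·(sin26.4°·tan22.9° + 1.37·cos26.4°) = 1.37·88.9 − 60.0
T·(0.4446·0.4224 + 1.37·0.8957) = 121.8 − 60.0 = 61.8
T·1.4149 = 61.8
T = 43.7 kN/m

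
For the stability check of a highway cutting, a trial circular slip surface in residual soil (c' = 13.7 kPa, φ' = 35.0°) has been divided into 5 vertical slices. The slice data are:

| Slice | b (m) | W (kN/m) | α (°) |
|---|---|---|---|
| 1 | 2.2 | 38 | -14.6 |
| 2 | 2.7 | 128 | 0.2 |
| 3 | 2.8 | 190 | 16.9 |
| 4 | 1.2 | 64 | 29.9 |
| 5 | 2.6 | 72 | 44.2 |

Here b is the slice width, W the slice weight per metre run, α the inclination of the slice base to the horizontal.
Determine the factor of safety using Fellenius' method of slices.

FS = 3.86

Ordinary method of slices: FS = Σ[c'·Δl_i + (W_i cosα_i)·tanφ'] / Σ W_i sinα_i, with Δl_i = b_i / cosα_i.
Slice 1: Δl = 2.2/cos(-14.6°) = 2.273 m; N'_1 = 38·cos(-14.6°) = 36.8; c'Δl = 31.15; W sinα = -9.6
Slice 2: Δl = 2.7/cos0.2° = 2.700 m; N'_2 = 128·cos0.2° = 128.0; c'Δl = 36.99; W sinα = 0.4
Slice 3: Δl = 2.8/cos16.9° = 2.926 m; N'_3 = 190·cos16.9° = 181.8; c'Δl = 40.09; W sinα = 55.2
Slice 4: Δl = 1.2/cos29.9° = 1.384 m; N'_4 = 64·cos29.9° = 55.5; c'Δl = 18.96; W sinα = 31.9
Slice 5: Δl = 2.6/cos44.2° = 3.627 m; N'_5 = 72·cos44.2° = 51.6; c'Δl = 49.69; W sinα = 50.2
Σc'Δl = 176.9 kN/m; ΣN' = 453.7 kN/m; ΣW sinα = 128.2 kN/m
Resisting = 176.9 + 453.7·tan35.0° = 176.9 + 317.7 = 494.5 kN/m
FS = 494.5 / 128.2 = 3.858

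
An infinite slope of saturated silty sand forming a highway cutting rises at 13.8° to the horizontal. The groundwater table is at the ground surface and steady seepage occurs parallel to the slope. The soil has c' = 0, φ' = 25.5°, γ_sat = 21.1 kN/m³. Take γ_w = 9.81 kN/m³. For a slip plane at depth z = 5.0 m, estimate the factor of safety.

FS = 1.04

With seepage parallel to the slope and the water table at the surface, the effective normal stress on the slip plane uses the buoyant unit weight γ' = γ_sat − γ_w while the driving shear stress uses γ_sat:
FS = [c' + γ' z cos²β tanφ'] / [γ_sat z sinβ cosβ]
(For c' = 0 this reduces to FS = (γ'/γ_sat)·tanφ'/tanβ.)
γ' = 21.1 − 9.81 = 11.29 kN/m³
Numerator = 0.0 + 11.29·5.0·cos²13.8°·tan25.5° = 0.0 + 11.29·5.0·0.9431·0.4770 = 25.393 kPa
Denominator = 21.1·5.0·sin13.8°·cos13.8° = 21.1·5.0·0.2385·0.9711 = 24.439 kPa
FS = 25.393 / 24.439 = 1.039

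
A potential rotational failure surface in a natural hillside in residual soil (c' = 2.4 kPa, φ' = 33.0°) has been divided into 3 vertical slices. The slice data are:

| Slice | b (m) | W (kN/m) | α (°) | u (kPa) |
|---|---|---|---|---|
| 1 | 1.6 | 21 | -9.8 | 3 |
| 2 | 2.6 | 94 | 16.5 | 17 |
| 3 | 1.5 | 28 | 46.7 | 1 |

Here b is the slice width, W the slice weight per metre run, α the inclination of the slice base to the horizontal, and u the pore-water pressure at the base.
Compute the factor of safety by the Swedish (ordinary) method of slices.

Ordinary method of slices: FS = Σ[c'·Δl_i + (W_i cosα_i − u_i·Δl_i)·tanφ'] / Σ W_i sinα_i, with Δl_i = b_i / cosα_i.
Slice 1: Δl = 1.6/cos(-9.8°) = 1.624 m; N'_1 = 21·cos(-9.8°) − 3·1.624 = 15.8; c'Δl = 3.90; W sinα = -3.6
Slice 2: Δl = 2.6/cos16.5° = 2.712 m; N'_2 = 94·cos16.5° − 17·2.712 = 44.0; c'Δl = 6.51; W sinα = 26.7
Slice 3: Δl = 1.5/cos46.7° = 2.187 m; N'_3 = 28·cos46.7° − 1·2.187 = 17.0; c'Δl = 5.25; W sinα = 20.4
Σc'Δl = 15.7 kN/m; ΣN' = 76.9 kN/m; ΣW sinα = 43.5 kN/m
Resisting = 15.7 + 76.9·tan33.0° = 15.7 + 49.9 = 65.6 kN/m
FS = 65.6 / 43.5 = 1.507

FS = 1.51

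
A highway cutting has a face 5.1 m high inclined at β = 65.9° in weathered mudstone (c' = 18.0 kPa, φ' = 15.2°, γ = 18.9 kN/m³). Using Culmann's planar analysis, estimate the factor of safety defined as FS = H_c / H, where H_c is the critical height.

H_c = (4c'/γ) · sinβ cosφ' / [1 − cos(β − φ')]
    = (4·18.0/18.9) · sin65.9°·cos15.2° / [1 − cos50.7°]
    = 3.810 · 0.8809 / 0.3666 = 9.15 m
FS = H_c / H = 9.15 / 5.1 = 1.795

FS = 1.79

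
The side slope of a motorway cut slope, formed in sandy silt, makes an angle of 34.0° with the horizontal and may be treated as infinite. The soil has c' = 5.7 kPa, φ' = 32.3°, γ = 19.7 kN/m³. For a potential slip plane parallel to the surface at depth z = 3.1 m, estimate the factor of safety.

FS = 1.14

For an infinite slope with a slip plane parallel to the surface (no pore pressure): FS = [c' + γz cos²β tanφ'] / [γz sinβ cosβ].
γz = 19.7·3.1 = 61.07 kN/m²
Numerator = 5.7 + 61.07·cos²34.0°·tan32.3° = 5.7 + 61.07·0.6873·0.6322 = 32.235 kPa
Denominator = 61.07·sin34.0°·cos34.0° = 61.07·0.5592·0.8290 = 28.312 kPa
FS = 32.235 / 28.312 = 1.139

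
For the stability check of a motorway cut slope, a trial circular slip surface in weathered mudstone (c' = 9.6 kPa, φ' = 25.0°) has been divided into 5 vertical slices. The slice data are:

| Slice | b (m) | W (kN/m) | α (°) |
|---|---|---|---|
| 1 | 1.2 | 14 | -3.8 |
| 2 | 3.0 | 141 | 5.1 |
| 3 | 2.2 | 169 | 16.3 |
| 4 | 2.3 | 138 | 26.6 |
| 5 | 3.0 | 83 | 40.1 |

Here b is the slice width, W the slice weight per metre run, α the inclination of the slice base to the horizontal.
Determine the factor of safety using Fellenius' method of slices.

FS = 2.06

Ordinary method of slices: FS = Σ[c'·Δl_i + (W_i cosα_i)·tanφ'] / Σ W_i sinα_i, with Δl_i = b_i / cosα_i.
Slice 1: Δl = 1.2/cos(-3.8°) = 1.203 m; N'_1 = 14·cos(-3.8°) = 14.0; c'Δl = 11.55; W sinα = -0.9
Slice 2: Δl = 3.0/cos5.1° = 3.012 m; N'_2 = 141·cos5.1° = 140.4; c'Δl = 28.91; W sinα = 12.5
Slice 3: Δl = 2.2/cos16.3° = 2.292 m; N'_3 = 169·cos16.3° = 162.2; c'Δl = 22.00; W sinα = 47.4
Slice 4: Δl = 2.3/cos26.6° = 2.572 m; N'_4 = 138·cos26.6° = 123.4; c'Δl = 24.69; W sinα = 61.8
Slice 5: Δl = 3.0/cos40.1° = 3.922 m; N'_5 = 83·cos40.1° = 63.5; c'Δl = 37.65; W sinα = 53.5
Σc'Δl = 124.8 kN/m; ΣN' = 503.5 kN/m; ΣW sinα = 174.3 kN/m
Resisting = 124.8 + 503.5·tan25.0° = 124.8 + 234.8 = 359.6 kN/m
FS = 359.6 / 174.3 = 2.063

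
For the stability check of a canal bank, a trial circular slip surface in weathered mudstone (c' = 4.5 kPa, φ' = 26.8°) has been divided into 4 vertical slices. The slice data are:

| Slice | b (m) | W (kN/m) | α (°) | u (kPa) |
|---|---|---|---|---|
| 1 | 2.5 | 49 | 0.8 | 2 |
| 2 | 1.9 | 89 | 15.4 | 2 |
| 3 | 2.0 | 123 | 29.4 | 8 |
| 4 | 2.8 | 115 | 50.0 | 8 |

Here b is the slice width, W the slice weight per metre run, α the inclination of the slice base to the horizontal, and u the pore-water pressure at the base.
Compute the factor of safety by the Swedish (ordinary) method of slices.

FS = 1.03

Ordinary method of slices: FS = Σ[c'·Δl_i + (W_i cosα_i − u_i·Δl_i)·tanφ'] / Σ W_i sinα_i, with Δl_i = b_i / cosα_i.
Slice 1: Δl = 2.5/cos0.8° = 2.500 m; N'_1 = 49·cos0.8° − 2·2.500 = 44.0; c'Δl = 11.25; W sinα = 0.7
Slice 2: Δl = 1.9/cos15.4° = 1.971 m; N'_2 = 89·cos15.4° − 2·1.971 = 81.9; c'Δl = 8.87; W sinα = 23.6
Slice 3: Δl = 2.0/cos29.4° = 2.296 m; N'_3 = 123·cos29.4° − 8·2.296 = 88.8; c'Δl = 10.33; W sinα = 60.4
Slice 4: Δl = 2.8/cos50.0° = 4.356 m; N'_4 = 115·cos50.0° − 8·4.356 = 39.1; c'Δl = 19.60; W sinα = 88.1
Σc'Δl = 50.1 kN/m; ΣN' = 253.7 kN/m; ΣW sinα = 172.8 kN/m
Resisting = 50.1 + 253.7·tan26.8° = 50.1 + 128.2 = 178.2 kN/m
FS = 178.2 / 172.8 = 1.031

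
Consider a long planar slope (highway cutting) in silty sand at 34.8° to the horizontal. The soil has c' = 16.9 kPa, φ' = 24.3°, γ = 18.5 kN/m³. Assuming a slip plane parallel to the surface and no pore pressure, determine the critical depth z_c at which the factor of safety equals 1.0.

z_c = 5.56 m

Setting FS = 1.00 in FS = [c' + γz cos²β tanφ'] / [γz sinβ cosβ] and solving for z:
z = c' / [γ cosβ (FS·sinβ − cosβ·tanφ')]
  = 16.9 / [18.5·cos34.8°·(1.00·sin34.8° − cos34.8°·tan24.3°)]
  = 16.9 / [18.5·0.8211·(1.00·0.5707 − 0.8211·0.4515)]
  = 16.9 / 3.0375 = 5.564 m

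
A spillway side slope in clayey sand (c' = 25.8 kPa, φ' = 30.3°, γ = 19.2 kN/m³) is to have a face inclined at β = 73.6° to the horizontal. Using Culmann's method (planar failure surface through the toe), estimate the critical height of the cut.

H_c = 16.35 m

Culmann's analysis gives the critical failure plane at α_cr = (β + φ')/2 = (73.6 + 30.3)/2 = 51.9°, and the critical height
H_c = (4c'/γ) · sinβ cosφ' / [1 − cos(β − φ')]
    = (4·25.8/19.2) · sin73.6°·cos30.3° / [1 − cos(43.3°)]
    = 5.375 · 0.9593·0.8634 / [1 − 0.7278]
    = 5.375 · 0.8283 / 0.2722
    = 16.35 m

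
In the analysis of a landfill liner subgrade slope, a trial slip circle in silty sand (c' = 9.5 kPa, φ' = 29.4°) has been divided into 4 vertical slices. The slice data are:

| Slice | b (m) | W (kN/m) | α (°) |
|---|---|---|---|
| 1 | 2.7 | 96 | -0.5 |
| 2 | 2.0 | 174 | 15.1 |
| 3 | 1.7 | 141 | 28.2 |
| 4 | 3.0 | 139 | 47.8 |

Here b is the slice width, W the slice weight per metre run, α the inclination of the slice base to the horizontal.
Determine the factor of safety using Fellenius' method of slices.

FS = 1.76

Ordinary method of slices: FS = Σ[c'·Δl_i + (W_i cosα_i)·tanφ'] / Σ W_i sinα_i, with Δl_i = b_i / cosα_i.
Slice 1: Δl = 2.7/cos(-0.5°) = 2.700 m; N'_1 = 96·cos(-0.5°) = 96.0; c'Δl = 25.65; W sinα = -0.8
Slice 2: Δl = 2.0/cos15.1° = 2.072 m; N'_2 = 174·cos15.1° = 168.0; c'Δl = 19.68; W sinα = 45.3
Slice 3: Δl = 1.7/cos28.2° = 1.929 m; N'_3 = 141·cos28.2° = 124.3; c'Δl = 18.33; W sinα = 66.6
Slice 4: Δl = 3.0/cos47.8° = 4.466 m; N'_4 = 139·cos47.8° = 93.4; c'Δl = 42.43; W sinα = 103.0
Σc'Δl = 106.1 kN/m; ΣN' = 481.6 kN/m; ΣW sinα = 214.1 kN/m
Resisting = 106.1 + 481.6·tan29.4° = 106.1 + 271.4 = 377.5 kN/m
FS = 377.5 / 214.1 = 1.763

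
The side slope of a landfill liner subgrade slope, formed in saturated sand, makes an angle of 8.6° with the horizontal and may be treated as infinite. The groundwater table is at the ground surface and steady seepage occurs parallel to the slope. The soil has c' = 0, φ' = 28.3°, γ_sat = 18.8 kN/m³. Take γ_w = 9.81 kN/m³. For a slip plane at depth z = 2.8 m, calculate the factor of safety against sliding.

With seepage parallel to the slope and the water table at the surface, the effective normal stress on the slip plane uses the buoyant unit weight γ' = γ_sat − γ_w while the driving shear stress uses γ_sat:
FS = [c' + γ' z cos²β tanφ'] / [γ_sat z sinβ cosβ]
(For c' = 0 this reduces to FS = (γ'/γ_sat)·tanφ'/tanβ.)
γ' = 18.8 − 9.81 = 8.99 kN/m³
Numerator = 0.0 + 8.99·2.8·cos²8.6°·tan28.3° = 0.0 + 8.99·2.8·0.9776·0.5384 = 13.251 kPa
Denominator = 18.8·2.8·sin8.6°·cos8.6° = 18.8·2.8·0.1495·0.9888 = 7.783 kPa
FS = 13.251 / 7.783 = 1.703

FS = 1.70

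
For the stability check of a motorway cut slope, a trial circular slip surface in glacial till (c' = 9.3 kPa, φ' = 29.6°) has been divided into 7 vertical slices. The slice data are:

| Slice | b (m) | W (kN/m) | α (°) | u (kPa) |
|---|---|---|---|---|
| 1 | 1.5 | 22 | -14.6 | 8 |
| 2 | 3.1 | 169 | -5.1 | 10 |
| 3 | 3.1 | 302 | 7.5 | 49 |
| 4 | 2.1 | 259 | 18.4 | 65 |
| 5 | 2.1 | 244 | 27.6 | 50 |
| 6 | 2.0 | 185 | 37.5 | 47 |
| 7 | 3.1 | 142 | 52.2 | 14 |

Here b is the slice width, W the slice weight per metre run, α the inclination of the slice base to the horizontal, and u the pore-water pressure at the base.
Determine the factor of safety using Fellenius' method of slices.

FS = 1.12

Ordinary method of slices: FS = Σ[c'·Δl_i + (W_i cosα_i − u_i·Δl_i)·tanφ'] / Σ W_i sinα_i, with Δl_i = b_i / cosα_i.
Slice 1: Δl = 1.5/cos(-14.6°) = 1.550 m; N'_1 = 22·cos(-14.6°) − 8·1.550 = 8.9; c'Δl = 14.42; W sinα = -5.5
Slice 2: Δl = 3.1/cos(-5.1°) = 3.112 m; N'_2 = 169·cos(-5.1°) − 10·3.112 = 137.2; c'Δl = 28.94; W sinα = -15.0
Slice 3: Δl = 3.1/cos7.5° = 3.127 m; N'_3 = 302·cos7.5° − 49·3.127 = 146.2; c'Δl = 29.08; W sinα = 39.4
Slice 4: Δl = 2.1/cos18.4° = 2.213 m; N'_4 = 259·cos18.4° − 65·2.213 = 101.9; c'Δl = 20.58; W sinα = 81.8
Slice 5: Δl = 2.1/cos27.6° = 2.370 m; N'_5 = 244·cos27.6° − 50·2.370 = 97.8; c'Δl = 22.04; W sinα = 113.0
Slice 6: Δl = 2.0/cos37.5° = 2.521 m; N'_6 = 185·cos37.5° − 47·2.521 = 28.3; c'Δl = 23.44; W sinα = 112.6
Slice 7: Δl = 3.1/cos52.2° = 5.058 m; N'_7 = 142·cos52.2° − 14·5.058 = 16.2; c'Δl = 47.04; W sinα = 112.2
Σc'Δl = 185.5 kN/m; ΣN' = 536.5 kN/m; ΣW sinα = 438.5 kN/m
Resisting = 185.5 + 536.5·tan29.6° = 185.5 + 304.8 = 490.3 kN/m
FS = 490.3 / 438.5 = 1.118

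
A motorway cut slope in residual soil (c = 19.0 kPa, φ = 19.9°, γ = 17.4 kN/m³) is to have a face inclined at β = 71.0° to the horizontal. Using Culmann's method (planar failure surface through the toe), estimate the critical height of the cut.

Culmann's analysis gives the critical failure plane at α_cr = (β + φ)/2 = (71.0 + 19.9)/2 = 45.5°, and the critical height
H_c = (4c/γ) · sinβ cosφ / [1 − cos(β − φ)]
    = (4·19.0/17.4) · sin71.0°·cos19.9° / [1 − cos(51.1°)]
    = 4.368 · 0.9455·0.9403 / [1 − 0.6280]
    = 4.368 · 0.8891 / 0.3720
    = 10.44 m

H_c = 10.44 m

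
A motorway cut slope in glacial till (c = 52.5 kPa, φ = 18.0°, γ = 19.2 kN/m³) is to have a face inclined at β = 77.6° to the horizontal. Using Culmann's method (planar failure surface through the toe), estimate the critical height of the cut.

Culmann's analysis gives the critical failure plane at α_cr = (β + φ)/2 = (77.6 + 18.0)/2 = 47.8°, and the critical height
H_c = (4c/γ) · sinβ cosφ / [1 − cos(β − φ)]
    = (4·52.5/19.2) · sin77.6°·cos18.0° / [1 − cos(59.6°)]
    = 10.938 · 0.9767·0.9511 / [1 − 0.5060]
    = 10.938 · 0.9289 / 0.4940
    = 20.57 m

H_c = 20.57 m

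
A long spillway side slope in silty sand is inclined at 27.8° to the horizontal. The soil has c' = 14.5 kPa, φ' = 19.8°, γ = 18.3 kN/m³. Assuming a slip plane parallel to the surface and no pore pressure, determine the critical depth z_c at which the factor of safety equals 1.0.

Setting FS = 1.00 in FS = [c' + γz cos²β tanφ'] / [γz sinβ cosβ] and solving for z:
z = c' / [γ cosβ (FS·sinβ − cosβ·tanφ')]
  = 14.5 / [18.3·cos27.8°·(1.00·sin27.8° − cos27.8°·tan19.8°)]
  = 14.5 / [18.3·0.8846·(1.00·0.4664 − 0.8846·0.3600)]
  = 14.5 / 2.3945 = 6.056 m

z_c = 6.06 m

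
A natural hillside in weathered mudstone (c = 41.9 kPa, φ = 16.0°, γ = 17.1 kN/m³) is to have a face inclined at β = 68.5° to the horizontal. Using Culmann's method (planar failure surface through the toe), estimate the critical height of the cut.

Culmann's analysis gives the critical failure plane at α_cr = (β + φ)/2 = (68.5 + 16.0)/2 = 42.2°, and the critical height
H_c = (4c/γ) · sinβ cosφ / [1 − cos(β − φ)]
    = (4·41.9/17.1) · sin68.5°·cos16.0° / [1 − cos(52.5°)]
    = 9.801 · 0.9304·0.9613 / [1 − 0.6088]
    = 9.801 · 0.8944 / 0.3912
    = 22.41 m

H_c = 22.41 m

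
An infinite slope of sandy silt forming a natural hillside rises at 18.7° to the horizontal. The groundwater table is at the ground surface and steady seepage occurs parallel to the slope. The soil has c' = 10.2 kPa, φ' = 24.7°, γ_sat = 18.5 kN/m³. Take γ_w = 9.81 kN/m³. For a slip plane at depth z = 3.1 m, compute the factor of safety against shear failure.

FS = 1.22

With seepage parallel to the slope and the water table at the surface, the effective normal stress on the slip plane uses the buoyant unit weight γ' = γ_sat − γ_w while the driving shear stress uses γ_sat:
FS = [c' + γ' z cos²β tanφ'] / [γ_sat z sinβ cosβ]
γ' = 18.5 − 9.81 = 8.69 kN/m³
Numerator = 10.2 + 8.69·3.1·cos²18.7°·tan24.7° = 10.2 + 8.69·3.1·0.8972·0.4599 = 21.317 kPa
Denominator = 18.5·3.1·sin18.7°·cos18.7° = 18.5·3.1·0.3206·0.9472 = 17.417 kPa
FS = 21.317 / 17.417 = 1.224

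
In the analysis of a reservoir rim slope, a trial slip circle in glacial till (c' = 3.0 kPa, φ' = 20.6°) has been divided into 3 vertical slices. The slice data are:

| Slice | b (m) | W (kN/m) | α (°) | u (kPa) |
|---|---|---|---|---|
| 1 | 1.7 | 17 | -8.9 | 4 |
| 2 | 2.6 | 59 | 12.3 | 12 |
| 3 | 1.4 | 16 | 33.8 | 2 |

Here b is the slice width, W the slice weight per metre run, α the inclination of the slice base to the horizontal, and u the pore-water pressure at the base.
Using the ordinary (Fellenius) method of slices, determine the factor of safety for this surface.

FS = 1.87

Ordinary method of slices: FS = Σ[c'·Δl_i + (W_i cosα_i − u_i·Δl_i)·tanφ'] / Σ W_i sinα_i, with Δl_i = b_i / cosα_i.
Slice 1: Δl = 1.7/cos(-8.9°) = 1.721 m; N'_1 = 17·cos(-8.9°) − 4·1.721 = 9.9; c'Δl = 5.16; W sinα = -2.6
Slice 2: Δl = 2.6/cos12.3° = 2.661 m; N'_2 = 59·cos12.3° − 12·2.661 = 25.7; c'Δl = 7.98; W sinα = 12.6
Slice 3: Δl = 1.4/cos33.8° = 1.685 m; N'_3 = 16·cos33.8° − 2·1.685 = 9.9; c'Δl = 5.05; W sinα = 8.9
Σc'Δl = 18.2 kN/m; ΣN' = 45.6 kN/m; ΣW sinα = 18.8 kN/m
Resisting = 18.2 + 45.6·tan20.6° = 18.2 + 17.1 = 35.3 kN/m
FS = 35.3 / 18.8 = 1.875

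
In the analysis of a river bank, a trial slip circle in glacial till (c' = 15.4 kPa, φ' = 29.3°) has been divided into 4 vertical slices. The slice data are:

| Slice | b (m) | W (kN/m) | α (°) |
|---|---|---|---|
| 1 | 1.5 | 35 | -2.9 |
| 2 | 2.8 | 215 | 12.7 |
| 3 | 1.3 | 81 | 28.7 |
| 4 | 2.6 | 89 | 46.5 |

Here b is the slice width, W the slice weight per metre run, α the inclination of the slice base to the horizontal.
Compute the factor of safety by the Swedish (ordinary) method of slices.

FS = 2.42

Ordinary method of slices: FS = Σ[c'·Δl_i + (W_i cosα_i)·tanφ'] / Σ W_i sinα_i, with Δl_i = b_i / cosα_i.
Slice 1: Δl = 1.5/cos(-2.9°) = 1.502 m; N'_1 = 35·cos(-2.9°) = 35.0; c'Δl = 23.13; W sinα = -1.8
Slice 2: Δl = 2.8/cos12.7° = 2.870 m; N'_2 = 215·cos12.7° = 209.7; c'Δl = 44.20; W sinα = 47.3
Slice 3: Δl = 1.3/cos28.7° = 1.482 m; N'_3 = 81·cos28.7° = 71.0; c'Δl = 22.82; W sinα = 38.9
Slice 4: Δl = 2.6/cos46.5° = 3.777 m; N'_4 = 89·cos46.5° = 61.3; c'Δl = 58.17; W sinα = 64.6
Σc'Δl = 148.3 kN/m; ΣN' = 377.0 kN/m; ΣW sinα = 149.0 kN/m
Resisting = 148.3 + 377.0·tan29.3° = 148.3 + 211.6 = 359.9 kN/m
FS = 359.9 / 149.0 = 2.416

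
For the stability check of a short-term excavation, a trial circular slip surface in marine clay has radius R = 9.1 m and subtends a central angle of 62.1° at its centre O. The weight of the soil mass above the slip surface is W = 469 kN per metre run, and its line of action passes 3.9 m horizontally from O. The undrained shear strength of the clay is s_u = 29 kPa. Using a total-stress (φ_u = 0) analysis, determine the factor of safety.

Taking moments about the centre O, the resisting moment is provided by the undrained shear strength acting along the arc:
Arc length L_a = R·θ = 9.1·(62.1°·π/180) = 9.1·1.0838 = 9.86 m
M_R = s_u·L_a·R = 29·9.86·9.1 = 2602.9 kN·m/m
M_D = W·d = 469·3.9 = 1829.1 kN·m/m
FS = M_R / M_D = 2602.9 / 1829.1 = 1.423

FS = 1.42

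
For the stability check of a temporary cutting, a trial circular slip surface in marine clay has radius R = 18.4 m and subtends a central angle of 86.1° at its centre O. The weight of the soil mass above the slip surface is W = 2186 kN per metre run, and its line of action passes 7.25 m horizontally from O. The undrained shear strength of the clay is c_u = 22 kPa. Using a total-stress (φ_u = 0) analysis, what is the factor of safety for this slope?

FS = 0.71

Taking moments about the centre O, the resisting moment is provided by the undrained shear strength acting along the arc:
Arc length L_a = R·θ = 18.4·(86.1°·π/180) = 18.4·1.5027 = 27.65 m
M_R = c_u·L_a·R = 22·27.65·18.4 = 11192.8 kN·m/m
M_D = W·d = 2186·7.25 = 15848.5 kN·m/m
FS = M_R / M_D = 11192.8 / 15848.5 = 0.706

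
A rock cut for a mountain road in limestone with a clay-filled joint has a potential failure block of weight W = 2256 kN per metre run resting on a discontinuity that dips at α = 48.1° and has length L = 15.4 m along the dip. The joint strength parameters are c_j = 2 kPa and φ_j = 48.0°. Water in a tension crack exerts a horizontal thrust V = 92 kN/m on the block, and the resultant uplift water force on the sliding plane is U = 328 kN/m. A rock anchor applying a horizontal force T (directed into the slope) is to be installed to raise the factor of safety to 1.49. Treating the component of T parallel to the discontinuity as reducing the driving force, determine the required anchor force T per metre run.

T = 730 kN/m

Resolving forces along and normal to the sliding plane, with the horizontal anchor force T adding T·sinα to the effective normal force and T·cosα acting up the plane against the driving force:
FS = [c_jL + (W cosα − U − V sinα + T sinα) tanφ_j] / [W sinα + V cosα − T cosα]
Without the anchor: N' = 1110.2 kN/m, driving T_d = 1740.6 kN/m, resisting R = 2·15.4 + 1110.2·tan48.0° = 1263.8 kN/m, FS = 0.73.
Setting FS = 1.49 and solving for T:
1.49·(1740.6 − T cos48.1°) = 1263.8 + T sin48.1°·tan48.0°
T·(sin48.1°·tan48.0° + 1.49·cos48.1°) = 1.49·1740.6 − 1263.8
T·(0.7443·1.1106 + 1.49·0.6678) = 2593.5 − 1263.8 = 1329.8
T·1.8217 = 1329.8
T = 729.9 kN/m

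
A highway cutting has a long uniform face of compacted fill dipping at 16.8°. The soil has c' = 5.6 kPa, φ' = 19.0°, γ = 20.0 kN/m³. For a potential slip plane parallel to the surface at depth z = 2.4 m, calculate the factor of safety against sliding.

FS = 1.56

For an infinite slope with a slip plane parallel to the surface (no pore pressure): FS = [c' + γz cos²β tanφ'] / [γz sinβ cosβ].
γz = 20.0·2.4 = 48.00 kN/m²
Numerator = 5.6 + 48.00·cos²16.8°·tan19.0° = 5.6 + 48.00·0.9165·0.3443 = 20.747 kPa
Denominator = 48.00·sin16.8°·cos16.8° = 48.00·0.2890·0.9573 = 13.281 kPa
FS = 20.747 / 13.281 = 1.562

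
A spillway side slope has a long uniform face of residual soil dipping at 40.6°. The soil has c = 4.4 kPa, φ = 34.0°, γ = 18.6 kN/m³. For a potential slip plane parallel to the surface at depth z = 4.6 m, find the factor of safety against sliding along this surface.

For an infinite slope with a slip plane parallel to the surface (no pore pressure): FS = [c + γz cos²β tanφ] / [γz sinβ cosβ].
γz = 18.6·4.6 = 85.56 kN/m²
Numerator = 4.4 + 85.56·cos²40.6°·tan34.0° = 4.4 + 85.56·0.5765·0.6745 = 37.670 kPa
Denominator = 85.56·sin40.6°·cos40.6° = 85.56·0.6508·0.7593 = 42.276 kPa
FS = 37.670 / 42.276 = 0.891

FS = 0.89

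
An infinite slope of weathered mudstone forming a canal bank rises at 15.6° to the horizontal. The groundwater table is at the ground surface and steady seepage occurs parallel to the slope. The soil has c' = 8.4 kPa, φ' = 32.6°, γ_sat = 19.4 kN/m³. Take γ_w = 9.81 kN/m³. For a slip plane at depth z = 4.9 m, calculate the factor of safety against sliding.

FS = 1.47

With seepage parallel to the slope and the water table at the surface, the effective normal stress on the slip plane uses the buoyant unit weight γ' = γ_sat − γ_w while the driving shear stress uses γ_sat:
FS = [c' + γ' z cos²β tanφ'] / [γ_sat z sinβ cosβ]
γ' = 19.4 − 9.81 = 9.59 kN/m³
Numerator = 8.4 + 9.59·4.9·cos²15.6°·tan32.6° = 8.4 + 9.59·4.9·0.9277·0.6395 = 36.279 kPa
Denominator = 19.4·4.9·sin15.6°·cos15.6° = 19.4·4.9·0.2689·0.9632 = 24.622 kPa
FS = 36.279 / 24.622 = 1.473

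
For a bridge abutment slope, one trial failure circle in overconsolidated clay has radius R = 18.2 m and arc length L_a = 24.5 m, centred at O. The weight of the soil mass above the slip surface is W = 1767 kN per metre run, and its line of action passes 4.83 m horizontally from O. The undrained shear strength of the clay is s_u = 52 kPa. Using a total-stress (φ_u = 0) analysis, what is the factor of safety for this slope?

Taking moments about the centre O, the resisting moment is provided by the undrained shear strength acting along the arc:
M_R = s_u·L_a·R = 52·24.50·18.2 = 23186.8 kN·m/m
M_D = W·d = 1767·4.83 = 8534.6 kN·m/m
FS = M_R / M_D = 23186.8 / 8534.6 = 2.717

FS = 2.72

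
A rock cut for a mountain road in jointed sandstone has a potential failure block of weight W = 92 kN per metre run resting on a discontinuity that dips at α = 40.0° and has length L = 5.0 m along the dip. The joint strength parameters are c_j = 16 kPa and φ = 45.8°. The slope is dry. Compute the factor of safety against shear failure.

FS = 2.58

Resolving the block weight along and normal to the plane and applying the Mohr–Coulomb strength on the joint:
N' = W cosα = 92·cos40.0° = 70.5 kN/m
Driving force T = W sinα = 92·sin40.0° = 59.1 kN/m
Resisting force R = c_j·L + N'·tanφ = 16·5.0 + 70.5·tan45.8° = 80.0 + 72.5 = 152.5 kN/m
FS = R / T = 152.5 / 59.1 = 2.578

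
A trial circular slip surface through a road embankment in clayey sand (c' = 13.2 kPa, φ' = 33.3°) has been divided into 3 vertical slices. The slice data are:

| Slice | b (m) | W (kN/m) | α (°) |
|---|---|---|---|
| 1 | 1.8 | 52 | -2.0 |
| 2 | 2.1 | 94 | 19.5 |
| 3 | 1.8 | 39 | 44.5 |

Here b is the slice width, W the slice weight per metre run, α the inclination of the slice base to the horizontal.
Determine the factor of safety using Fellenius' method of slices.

FS = 3.46

Ordinary method of slices: FS = Σ[c'·Δl_i + (W_i cosα_i)·tanφ'] / Σ W_i sinα_i, with Δl_i = b_i / cosα_i.
Slice 1: Δl = 1.8/cos(-2.0°) = 1.801 m; N'_1 = 52·cos(-2.0°) = 52.0; c'Δl = 23.77; W sinα = -1.8
Slice 2: Δl = 2.1/cos19.5° = 2.228 m; N'_2 = 94·cos19.5° = 88.6; c'Δl = 29.41; W sinα = 31.4
Slice 3: Δl = 1.8/cos44.5° = 2.524 m; N'_3 = 39·cos44.5° = 27.8; c'Δl = 33.31; W sinα = 27.3
Σc'Δl = 86.5 kN/m; ΣN' = 168.4 kN/m; ΣW sinα = 56.9 kN/m
Resisting = 86.5 + 168.4·tan33.3° = 86.5 + 110.6 = 197.1 kN/m
FS = 197.1 / 56.9 = 3.464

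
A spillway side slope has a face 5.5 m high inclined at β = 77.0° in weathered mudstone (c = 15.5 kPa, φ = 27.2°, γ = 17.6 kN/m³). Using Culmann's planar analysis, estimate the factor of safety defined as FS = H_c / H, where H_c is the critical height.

FS = 1.57

H_c = (4c/γ) · sinβ cosφ / [1 − cos(β − φ)]
    = (4·15.5/17.6) · sin77.0°·cos27.2° / [1 − cos49.8°]
    = 3.523 · 0.8666 / 0.3545 = 8.61 m
FS = H_c / H = 8.61 / 5.5 = 1.566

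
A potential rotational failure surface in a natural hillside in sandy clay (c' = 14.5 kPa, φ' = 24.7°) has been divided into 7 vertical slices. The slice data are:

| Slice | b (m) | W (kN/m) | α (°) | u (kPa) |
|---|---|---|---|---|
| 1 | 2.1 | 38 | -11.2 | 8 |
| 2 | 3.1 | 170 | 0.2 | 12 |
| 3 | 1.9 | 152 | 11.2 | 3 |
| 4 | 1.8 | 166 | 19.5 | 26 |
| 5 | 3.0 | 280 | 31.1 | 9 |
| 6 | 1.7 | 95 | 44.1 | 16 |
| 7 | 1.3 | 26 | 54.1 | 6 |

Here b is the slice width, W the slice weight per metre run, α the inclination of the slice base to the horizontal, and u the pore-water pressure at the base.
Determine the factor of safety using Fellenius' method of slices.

Ordinary method of slices: FS = Σ[c'·Δl_i + (W_i cosα_i − u_i·Δl_i)·tanφ'] / Σ W_i sinα_i, with Δl_i = b_i / cosα_i.
Slice 1: Δl = 2.1/cos(-11.2°) = 2.141 m; N'_1 = 38·cos(-11.2°) − 8·2.141 = 20.2; c'Δl = 31.04; W sinα = -7.4
Slice 2: Δl = 3.1/cos0.2° = 3.100 m; N'_2 = 170·cos0.2° − 12·3.100 = 132.8; c'Δl = 44.95; W sinα = 0.6
Slice 3: Δl = 1.9/cos11.2° = 1.937 m; N'_3 = 152·cos11.2° − 3·1.937 = 143.3; c'Δl = 28.08; W sinα = 29.5
Slice 4: Δl = 1.8/cos19.5° = 1.910 m; N'_4 = 166·cos19.5° − 26·1.910 = 106.8; c'Δl = 27.69; W sinα = 55.4
Slice 5: Δl = 3.0/cos31.1° = 3.504 m; N'_5 = 280·cos31.1° − 9·3.504 = 208.2; c'Δl = 50.80; W sinα = 144.6
Slice 6: Δl = 1.7/cos44.1° = 2.367 m; N'_6 = 95·cos44.1° − 16·2.367 = 30.3; c'Δl = 34.33; W sinα = 66.1
Slice 7: Δl = 1.3/cos54.1° = 2.217 m; N'_7 = 26·cos54.1° − 6·2.217 = 1.9; c'Δl = 32.15; W sinα = 21.1
Σc'Δl = 249.0 kN/m; ΣN' = 643.6 kN/m; ΣW sinα = 310.0 kN/m
Resisting = 249.0 + 643.6·tan24.7° = 249.0 + 296.0 = 545.1 kN/m
FS = 545.1 / 310.0 = 1.759

FS = 1.76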